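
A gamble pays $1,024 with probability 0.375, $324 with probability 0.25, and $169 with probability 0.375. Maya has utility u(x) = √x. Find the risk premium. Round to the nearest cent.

$71.48

E[u] = 0.375·√1024 + 0.25·√324 + 0.375·√169 = 0.375·32 + 0.25·18 + 0.375·13 = 21.375
CE = (21.375)² = 456.890625
Risk premium = EV − CE = 528.375 − 456.890625 = 71.484375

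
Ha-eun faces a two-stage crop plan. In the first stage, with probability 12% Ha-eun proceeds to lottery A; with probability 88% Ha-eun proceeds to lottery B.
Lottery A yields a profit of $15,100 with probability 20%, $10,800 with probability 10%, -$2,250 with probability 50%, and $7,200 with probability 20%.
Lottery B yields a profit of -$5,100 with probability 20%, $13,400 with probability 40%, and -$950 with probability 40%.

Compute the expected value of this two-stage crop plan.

EV(A) = 0.2 × 15100 + 0.1 × 10800 + 0.5 × (-2250) + 0.2 × 7200 = 3020 + 1080 − 1125 + 1440 = 4415
EV(B) = 0.2 × (-5100) + 0.4 × 13400 + 0.4 × (-950) = -1020 + 5360 − 380 = 3960
Overall = 0.12 × 4415 + 0.88 × 3960 = 529.8 + 3484.8 = 4014.6

$4,014.60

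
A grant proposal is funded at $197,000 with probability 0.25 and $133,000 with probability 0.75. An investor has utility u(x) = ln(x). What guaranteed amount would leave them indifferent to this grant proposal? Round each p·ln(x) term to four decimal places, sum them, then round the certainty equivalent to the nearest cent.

E[u] = 0.25·ln(197000) + 0.75·ln(133000) = 3.0477 + 8.8486 = 11.8963
CE = e^11.8963 ≈ 146722.75

$146,722.75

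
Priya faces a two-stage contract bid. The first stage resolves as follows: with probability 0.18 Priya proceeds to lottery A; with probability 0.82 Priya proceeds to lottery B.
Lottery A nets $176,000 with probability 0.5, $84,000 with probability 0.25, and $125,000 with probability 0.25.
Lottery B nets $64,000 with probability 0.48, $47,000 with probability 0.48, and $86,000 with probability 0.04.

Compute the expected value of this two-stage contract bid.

$71,755.40

EV(A) = 0.5 × 176000 + 0.25 × 84000 + 0.25 × 125000 = 88000 + 21000 + 31250 = 140250
EV(B) = 0.48 × 64000 + 0.48 × 47000 + 0.04 × 86000 = 30720 + 22560 + 3440 = 56720
Overall = 0.18 × 140250 + 0.82 × 56720 = 25245 + 46510.4 = 71755.4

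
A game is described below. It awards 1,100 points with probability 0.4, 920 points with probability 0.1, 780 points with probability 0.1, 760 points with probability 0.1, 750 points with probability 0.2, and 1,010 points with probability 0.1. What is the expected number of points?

937 points

EV = 0.4 × 1100 + 0.1 × 920 + 0.1 × 780 + 0.1 × 760 + 0.2 × 750 + 0.1 × 1010 = 440 + 92 + 78 + 76 + 150 + 101 = 937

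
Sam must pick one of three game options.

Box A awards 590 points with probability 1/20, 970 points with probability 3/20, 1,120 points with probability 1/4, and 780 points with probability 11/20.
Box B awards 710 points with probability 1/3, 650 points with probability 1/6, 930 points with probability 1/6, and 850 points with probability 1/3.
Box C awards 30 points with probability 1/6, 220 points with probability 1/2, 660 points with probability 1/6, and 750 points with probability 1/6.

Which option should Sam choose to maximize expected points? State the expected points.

Box A (884 points)

Box A = 1/20 × 590 + 3/20 × 970 + 1/4 × 1120 + 11/20 × 780 = 29.5 + 145.5 + 280 + 429 = 884
Box B = 1/3 × 710 + 1/6 × 650 + 1/6 × 930 + 1/3 × 850 = 236.6667 + 108.3333 + 155 + 283.3333 = 783.3333
Box C = 1/6 × 30 + 1/2 × 220 + 1/6 × 660 + 1/6 × 750 = 5 + 110 + 110 + 125 = 350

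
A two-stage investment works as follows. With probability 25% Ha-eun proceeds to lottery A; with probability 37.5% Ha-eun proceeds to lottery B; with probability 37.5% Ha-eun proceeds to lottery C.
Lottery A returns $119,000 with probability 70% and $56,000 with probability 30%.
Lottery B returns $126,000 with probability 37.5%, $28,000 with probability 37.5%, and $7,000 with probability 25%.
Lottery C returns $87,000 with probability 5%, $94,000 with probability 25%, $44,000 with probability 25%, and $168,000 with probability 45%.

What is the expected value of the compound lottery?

$90,256.25

EV(A) = 0.7 × 119000 + 0.3 × 56000 = 83300 + 16800 = 100100
EV(B) = 0.375 × 126000 + 0.375 × 28000 + 0.25 × 7000 = 47250 + 10500 + 1750 = 59500
EV(C) = 0.05 × 87000 + 0.25 × 94000 + 0.25 × 44000 + 0.45 × 168000 = 4350 + 23500 + 11000 + 75600 = 114450
Overall = 0.25 × 100100 + 0.375 × 59500 + 0.375 × 114450 = 25025 + 22312.5 + 42918.75 = 90256.25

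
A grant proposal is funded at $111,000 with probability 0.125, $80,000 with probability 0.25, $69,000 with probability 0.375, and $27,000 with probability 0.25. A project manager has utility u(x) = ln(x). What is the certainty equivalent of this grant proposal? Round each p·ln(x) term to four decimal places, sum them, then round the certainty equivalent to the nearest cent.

E[u] = 0.125·ln(111000) + 0.25·ln(80000) + 0.375·ln(69000) + 0.25·ln(27000) = 1.4522 + 2.8224 + 4.1782 + 2.5509 = 11.0037
CE = e^11.0037 ≈ 60096.09

$60,096.09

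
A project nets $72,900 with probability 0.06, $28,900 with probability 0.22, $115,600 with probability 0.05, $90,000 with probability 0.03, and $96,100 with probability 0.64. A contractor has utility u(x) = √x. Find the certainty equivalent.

E[u] = 0.06·√72900 + 0.22·√28900 + 0.05·√115600 + 0.03·√90000 + 0.64·√96100 = 0.06·270 + 0.22·170 + 0.05·340 + 0.03·300 + 0.64·310 = 278
CE = (278)² = 77284

$77,284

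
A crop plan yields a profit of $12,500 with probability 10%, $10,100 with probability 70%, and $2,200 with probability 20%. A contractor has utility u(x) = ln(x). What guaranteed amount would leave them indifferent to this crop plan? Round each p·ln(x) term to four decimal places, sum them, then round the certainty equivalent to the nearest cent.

E[u] = 0.1·ln(12500) + 0.7·ln(10100) + 0.2·ln(2200) = 0.9433 + 6.4542 + 1.5392 = 8.9367
CE = e^8.9367 ≈ 7606.06

$7,606.06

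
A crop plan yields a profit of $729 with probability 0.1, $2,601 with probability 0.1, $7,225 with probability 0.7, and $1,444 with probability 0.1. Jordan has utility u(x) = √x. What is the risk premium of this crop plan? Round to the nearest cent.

E[u] = 0.1·√729 + 0.1·√2601 + 0.7·√7225 + 0.1·√1444 = 0.1·27 + 0.1·51 + 0.7·85 + 0.1·38 = 71.1
CE = (71.1)² = 5055.21
Risk premium = EV − CE = 5534.9 − 5055.21 = 479.69

$479.69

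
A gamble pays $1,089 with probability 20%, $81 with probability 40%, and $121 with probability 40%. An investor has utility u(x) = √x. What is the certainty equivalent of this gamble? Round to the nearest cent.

$213.16

E[u] = 0.2·√1089 + 0.4·√81 + 0.4·√121 = 0.2·33 + 0.4·9 + 0.4·11 = 14.6
CE = (14.6)² = 213.16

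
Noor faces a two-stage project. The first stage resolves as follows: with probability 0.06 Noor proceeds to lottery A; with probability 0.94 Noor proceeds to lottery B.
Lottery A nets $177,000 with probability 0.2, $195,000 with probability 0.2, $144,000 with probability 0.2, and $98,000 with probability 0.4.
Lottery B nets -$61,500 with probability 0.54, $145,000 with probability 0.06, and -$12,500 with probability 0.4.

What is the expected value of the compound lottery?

-$19,195.40

EV(A) = 0.2 × 177000 + 0.2 × 195000 + 0.2 × 144000 + 0.4 × 98000 = 35400 + 39000 + 28800 + 39200 = 142400
EV(B) = 0.54 × (-61500) + 0.06 × 145000 + 0.4 × (-12500) = -33210 + 8700 − 5000 = -29510
Overall = 0.06 × 142400 + 0.94 × (-29510) = 8544 − 27739.4 = -19195.4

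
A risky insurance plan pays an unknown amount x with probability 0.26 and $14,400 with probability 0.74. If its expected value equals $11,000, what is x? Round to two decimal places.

0.26·x + 0.74·14400 = 11000
0.26·x = 11000 − 10656 = 344
x = 344 / 0.26 = 1323.0769

x = $1,323.08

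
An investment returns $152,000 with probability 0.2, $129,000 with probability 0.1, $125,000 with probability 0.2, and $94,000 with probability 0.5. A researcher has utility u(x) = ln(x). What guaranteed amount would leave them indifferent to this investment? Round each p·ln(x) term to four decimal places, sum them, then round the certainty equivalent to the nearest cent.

E[u] = 0.2·ln(152000) + 0.1·ln(129000) + 0.2·ln(125000) + 0.5·ln(94000) = 2.3863 + 1.1768 + 2.3472 + 5.7255 = 11.6358
CE = e^11.6358 ≈ 113074.25

$113,074.25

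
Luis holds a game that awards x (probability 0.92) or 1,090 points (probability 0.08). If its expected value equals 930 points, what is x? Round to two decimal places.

0.92·x + 0.08·1090 = 930
0.92·x = 930 − 87.2 = 842.8
x = 842.8 / 0.92 = 916.0870

x = 916.09 points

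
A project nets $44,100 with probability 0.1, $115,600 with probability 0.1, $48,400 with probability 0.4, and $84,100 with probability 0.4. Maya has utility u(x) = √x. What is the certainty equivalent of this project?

E[u] = 0.1·√44100 + 0.1·√115600 + 0.4·√48400 + 0.4·√84100 = 0.1·210 + 0.1·340 + 0.4·220 + 0.4·290 = 259
CE = (259)² = 67081

$67,081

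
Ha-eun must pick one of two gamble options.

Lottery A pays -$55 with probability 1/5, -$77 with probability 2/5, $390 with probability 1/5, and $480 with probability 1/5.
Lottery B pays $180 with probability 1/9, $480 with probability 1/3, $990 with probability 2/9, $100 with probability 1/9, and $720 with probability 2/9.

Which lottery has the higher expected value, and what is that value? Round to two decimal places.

Lottery B ($571.11)

Lottery A = 1/5 × (-55) + 2/5 × (-77) + 1/5 × 390 + 1/5 × 480 = -11 − 30.8 + 78 + 96 = 132.2
Lottery B = 1/9 × 180 + 1/3 × 480 + 2/9 × 990 + 1/9 × 100 + 2/9 × 720 = 20 + 160 + 220 + 11.1111 + 160 = 571.1111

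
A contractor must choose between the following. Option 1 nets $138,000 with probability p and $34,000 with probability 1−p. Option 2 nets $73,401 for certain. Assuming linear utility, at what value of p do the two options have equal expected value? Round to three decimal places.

p = 0.379

p·138000 + (1−p)·34000 = 73401
104000p + 34000 = 73401
p = (73401 − 34000) / 104000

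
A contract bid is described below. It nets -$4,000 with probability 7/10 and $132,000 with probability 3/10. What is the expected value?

EV = 7/10 × (-4000) + 3/10 × 132000 = -2800 + 39600 = 36800

$36,800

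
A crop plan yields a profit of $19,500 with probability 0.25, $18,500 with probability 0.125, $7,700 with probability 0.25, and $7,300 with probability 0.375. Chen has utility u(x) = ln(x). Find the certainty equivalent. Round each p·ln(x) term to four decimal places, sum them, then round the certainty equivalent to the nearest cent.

$10,623.25

E[u] = 0.25·ln(19500) + 0.125·ln(18500) + 0.25·ln(7700) + 0.375·ln(7300) = 2.4695 + 1.2282 + 2.2372 + 3.3359 = 9.2708
CE = e^9.2708 ≈ 10623.25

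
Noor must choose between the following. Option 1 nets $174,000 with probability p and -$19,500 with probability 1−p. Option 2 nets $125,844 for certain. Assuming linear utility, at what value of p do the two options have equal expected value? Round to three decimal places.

p·174000 + (1−p)·(-19500) = 125844
193500p − 19500 = 125844
p = (125844 + 19500) / 193500

p = 0.751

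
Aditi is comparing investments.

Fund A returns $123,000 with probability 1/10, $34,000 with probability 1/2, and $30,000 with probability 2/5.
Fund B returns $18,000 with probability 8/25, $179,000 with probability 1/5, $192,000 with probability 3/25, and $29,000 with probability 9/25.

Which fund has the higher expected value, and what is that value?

Fund B ($75,040)

Fund A = 1/10 × 123000 + 1/2 × 34000 + 2/5 × 30000 = 12300 + 17000 + 12000 = 41300
Fund B = 8/25 × 18000 + 1/5 × 179000 + 3/25 × 192000 + 9/25 × 29000 = 5760 + 35800 + 23040 + 10440 = 75040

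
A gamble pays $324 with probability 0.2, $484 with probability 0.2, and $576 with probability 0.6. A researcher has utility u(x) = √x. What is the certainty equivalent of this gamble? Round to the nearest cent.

$501.76

E[u] = 0.2·√324 + 0.2·√484 + 0.6·√576 = 0.2·18 + 0.2·22 + 0.6·24 = 22.4
CE = (22.4)² = 501.76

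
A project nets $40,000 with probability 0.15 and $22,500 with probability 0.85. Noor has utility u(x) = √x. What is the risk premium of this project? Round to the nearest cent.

$318.75

E[u] = 0.15·√40000 + 0.85·√22500 = 0.15·200 + 0.85·150 = 157.5
CE = (157.5)² = 24806.25
Risk premium = EV − CE = 25125 − 24806.25 = 318.75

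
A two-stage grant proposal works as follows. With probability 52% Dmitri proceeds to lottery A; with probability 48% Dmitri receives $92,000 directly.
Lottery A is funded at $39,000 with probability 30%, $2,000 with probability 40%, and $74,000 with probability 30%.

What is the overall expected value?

EV(A) = 0.3 × 39000 + 0.4 × 2000 + 0.3 × 74000 = 11700 + 800 + 22200 = 34700
Branch B: 92000 (certain)
Overall = 0.52 × 34700 + 0.48 × 92000 = 18044 + 44160 = 62204

$62,204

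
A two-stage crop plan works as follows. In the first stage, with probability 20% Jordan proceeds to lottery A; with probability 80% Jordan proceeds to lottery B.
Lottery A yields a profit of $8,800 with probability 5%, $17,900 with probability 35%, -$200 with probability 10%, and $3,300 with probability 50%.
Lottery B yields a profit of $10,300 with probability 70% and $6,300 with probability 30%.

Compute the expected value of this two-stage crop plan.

$8,947

EV(A) = 0.05 × 8800 + 0.35 × 17900 + 0.1 × (-200) + 0.5 × 3300 = 440 + 6265 − 20 + 1650 = 8335
EV(B) = 0.7 × 10300 + 0.3 × 6300 = 7210 + 1890 = 9100
Overall = 0.2 × 8335 + 0.8 × 9100 = 1667 + 7280 = 8947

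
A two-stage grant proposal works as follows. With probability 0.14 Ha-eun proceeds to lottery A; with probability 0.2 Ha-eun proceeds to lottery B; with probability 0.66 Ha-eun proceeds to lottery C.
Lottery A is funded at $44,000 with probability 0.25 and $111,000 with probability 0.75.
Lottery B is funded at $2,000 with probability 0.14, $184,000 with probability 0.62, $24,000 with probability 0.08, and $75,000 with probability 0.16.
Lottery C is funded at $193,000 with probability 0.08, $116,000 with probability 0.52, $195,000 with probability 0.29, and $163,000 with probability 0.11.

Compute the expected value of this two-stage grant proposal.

EV(A) = 0.25 × 44000 + 0.75 × 111000 = 11000 + 83250 = 94250
EV(B) = 0.14 × 2000 + 0.62 × 184000 + 0.08 × 24000 + 0.16 × 75000 = 280 + 114080 + 1920 + 12000 = 128280
EV(C) = 0.08 × 193000 + 0.52 × 116000 + 0.29 × 195000 + 0.11 × 163000 = 15440 + 60320 + 56550 + 17930 = 150240
Overall = 0.14 × 94250 + 0.2 × 128280 + 0.66 × 150240 = 13195 + 25656 + 99158.4 = 138009.4

$138,009.40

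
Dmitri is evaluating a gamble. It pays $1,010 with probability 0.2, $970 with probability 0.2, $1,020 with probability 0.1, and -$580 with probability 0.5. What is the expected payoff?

$208

EV = 0.2 × 1010 + 0.2 × 970 + 0.1 × 1020 + 0.5 × (-580) = 202 + 194 + 102 − 290 = 208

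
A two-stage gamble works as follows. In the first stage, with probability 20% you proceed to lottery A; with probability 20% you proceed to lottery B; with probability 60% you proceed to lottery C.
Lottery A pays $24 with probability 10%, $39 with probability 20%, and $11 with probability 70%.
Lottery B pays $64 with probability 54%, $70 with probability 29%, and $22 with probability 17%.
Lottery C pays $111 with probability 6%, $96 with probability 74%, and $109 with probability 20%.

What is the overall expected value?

EV(A) = 0.1 × 24 + 0.2 × 39 + 0.7 × 11 = 2.4 + 7.8 + 7.7 = 17.9
EV(B) = 0.54 × 64 + 0.29 × 70 + 0.17 × 22 = 34.56 + 20.3 + 3.74 = 58.6
EV(C) = 0.06 × 111 + 0.74 × 96 + 0.2 × 109 = 6.66 + 71.04 + 21.8 = 99.5
Overall = 0.2 × 17.9 + 0.2 × 58.6 + 0.6 × 99.5 = 3.58 + 11.72 + 59.7 = 75

$75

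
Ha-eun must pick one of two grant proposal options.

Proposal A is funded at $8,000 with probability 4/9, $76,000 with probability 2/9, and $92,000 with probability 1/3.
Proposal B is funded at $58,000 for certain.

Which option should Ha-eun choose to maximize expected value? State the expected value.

Proposal A = 4/9 × 8000 + 2/9 × 76000 + 1/3 × 92000 = 3555.5556 + 16888.8889 + 30666.6667 = 51111.1111
Proposal B: 58000 (certain)

Proposal B ($58,000)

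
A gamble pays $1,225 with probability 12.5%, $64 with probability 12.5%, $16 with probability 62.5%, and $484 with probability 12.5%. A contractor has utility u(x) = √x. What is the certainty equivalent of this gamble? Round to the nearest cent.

$112.89

E[u] = 0.125·√1225 + 0.125·√64 + 0.625·√16 + 0.125·√484 = 0.125·35 + 0.125·8 + 0.625·4 + 0.125·22 = 10.625
CE = (10.625)² = 112.890625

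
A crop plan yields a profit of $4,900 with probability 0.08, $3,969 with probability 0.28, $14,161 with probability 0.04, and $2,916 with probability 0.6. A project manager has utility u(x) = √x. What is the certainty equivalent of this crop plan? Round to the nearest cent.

$3,648.16

E[u] = 0.08·√4900 + 0.28·√3969 + 0.04·√14161 + 0.6·√2916 = 0.08·70 + 0.28·63 + 0.04·119 + 0.6·54 = 60.4
CE = (60.4)² = 3648.16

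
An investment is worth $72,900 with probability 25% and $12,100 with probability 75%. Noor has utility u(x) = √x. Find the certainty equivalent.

E[u] = 0.25·√72900 + 0.75·√12100 = 0.25·270 + 0.75·110 = 150
CE = (150)² = 22500

$22,500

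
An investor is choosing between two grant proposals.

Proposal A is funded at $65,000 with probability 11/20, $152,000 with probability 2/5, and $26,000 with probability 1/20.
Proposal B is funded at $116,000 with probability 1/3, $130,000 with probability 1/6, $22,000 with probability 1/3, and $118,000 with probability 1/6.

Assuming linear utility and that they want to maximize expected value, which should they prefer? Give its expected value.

Proposal A ($97,850)

Proposal A = 11/20 × 65000 + 2/5 × 152000 + 1/20 × 26000 = 35750 + 60800 + 1300 = 97850
Proposal B = 1/3 × 116000 + 1/6 × 130000 + 1/3 × 22000 + 1/6 × 118000 = 38666.6667 + 21666.6667 + 7333.3333 + 19666.6667 = 87333.3333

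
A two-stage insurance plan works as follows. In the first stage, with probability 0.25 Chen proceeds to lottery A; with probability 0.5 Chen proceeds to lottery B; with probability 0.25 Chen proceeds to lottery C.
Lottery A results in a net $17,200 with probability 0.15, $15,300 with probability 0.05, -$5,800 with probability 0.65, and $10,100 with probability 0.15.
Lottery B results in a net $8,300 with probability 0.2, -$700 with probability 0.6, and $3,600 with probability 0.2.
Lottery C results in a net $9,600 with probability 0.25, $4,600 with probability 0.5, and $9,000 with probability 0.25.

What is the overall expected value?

$2,990

EV(A) = 0.15 × 17200 + 0.05 × 15300 + 0.65 × (-5800) + 0.15 × 10100 = 2580 + 765 − 3770 + 1515 = 1090
EV(B) = 0.2 × 8300 + 0.6 × (-700) + 0.2 × 3600 = 1660 − 420 + 720 = 1960
EV(C) = 0.25 × 9600 + 0.5 × 4600 + 0.25 × 9000 = 2400 + 2300 + 2250 = 6950
Overall = 0.25 × 1090 + 0.5 × 1960 + 0.25 × 6950 = 272.5 + 980 + 1737.5 = 2990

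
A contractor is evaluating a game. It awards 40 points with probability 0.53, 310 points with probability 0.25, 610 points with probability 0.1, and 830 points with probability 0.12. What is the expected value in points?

EV = 0.53 × 40 + 0.25 × 310 + 0.1 × 610 + 0.12 × 830 = 21.2 + 77.5 + 61 + 99.6 = 259.3

259.3 points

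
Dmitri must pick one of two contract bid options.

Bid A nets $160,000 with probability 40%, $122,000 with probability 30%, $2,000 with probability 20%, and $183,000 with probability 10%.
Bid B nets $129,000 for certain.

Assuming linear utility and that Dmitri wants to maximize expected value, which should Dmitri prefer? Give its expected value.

Bid B ($129,000)

Bid A = 0.4 × 160000 + 0.3 × 122000 + 0.2 × 2000 + 0.1 × 183000 = 64000 + 36600 + 400 + 18300 = 119300
Bid B: 129000 (certain)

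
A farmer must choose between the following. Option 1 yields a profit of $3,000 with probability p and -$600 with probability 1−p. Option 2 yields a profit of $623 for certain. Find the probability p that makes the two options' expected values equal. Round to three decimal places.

p = 0.340

p·3000 + (1−p)·(-600) = 623
3600p − 600 = 623
p = (623 + 600) / 3600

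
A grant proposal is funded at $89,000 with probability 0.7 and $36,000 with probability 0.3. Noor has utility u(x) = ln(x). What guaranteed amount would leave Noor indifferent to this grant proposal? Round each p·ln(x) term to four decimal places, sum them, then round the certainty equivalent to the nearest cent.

$67,839.51

E[u] = 0.7·ln(89000) + 0.3·ln(36000) = 7.9775 + 3.1474 = 11.1249
CE = e^11.1249 ≈ 67839.51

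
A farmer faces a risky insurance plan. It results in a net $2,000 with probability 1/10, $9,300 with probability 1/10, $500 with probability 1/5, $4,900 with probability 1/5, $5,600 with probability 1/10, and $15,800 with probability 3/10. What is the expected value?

EV = 1/10 × 2000 + 1/10 × 9300 + 1/5 × 500 + 1/5 × 4900 + 1/10 × 5600 + 3/10 × 15800 = 200 + 930 + 100 + 980 + 560 + 4740 = 7510

$7,510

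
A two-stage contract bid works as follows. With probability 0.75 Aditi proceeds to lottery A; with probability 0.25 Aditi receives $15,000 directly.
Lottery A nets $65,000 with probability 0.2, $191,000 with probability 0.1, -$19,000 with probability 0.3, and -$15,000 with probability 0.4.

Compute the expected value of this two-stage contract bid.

EV(A) = 0.2 × 65000 + 0.1 × 191000 + 0.3 × (-19000) + 0.4 × (-15000) = 13000 + 19100 − 5700 − 6000 = 20400
Branch B: 15000 (certain)
Overall = 0.75 × 20400 + 0.25 × 15000 = 15300 + 3750 = 19050

$19,050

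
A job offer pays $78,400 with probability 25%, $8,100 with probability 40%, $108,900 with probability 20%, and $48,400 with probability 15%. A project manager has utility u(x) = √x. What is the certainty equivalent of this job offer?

$42,025

E[u] = 0.25·√78400 + 0.4·√8100 + 0.2·√108900 + 0.15·√48400 = 0.25·280 + 0.4·90 + 0.2·330 + 0.15·220 = 205
CE = (205)² = 42025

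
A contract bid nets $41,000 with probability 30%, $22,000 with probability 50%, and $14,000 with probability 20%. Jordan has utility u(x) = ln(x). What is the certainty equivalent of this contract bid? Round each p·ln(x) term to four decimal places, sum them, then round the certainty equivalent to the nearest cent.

E[u] = 0.3·ln(41000) + 0.5·ln(22000) + 0.2·ln(14000) = 3.1864 + 4.9994 + 1.9094 = 10.0952
CE = e^10.0952 ≈ 24226.44

$24,226.44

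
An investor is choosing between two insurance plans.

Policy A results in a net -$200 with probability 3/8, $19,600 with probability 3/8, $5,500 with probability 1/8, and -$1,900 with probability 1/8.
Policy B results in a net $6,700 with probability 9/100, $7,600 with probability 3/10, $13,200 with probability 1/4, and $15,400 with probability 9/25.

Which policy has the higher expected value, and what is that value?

Policy A = 3/8 × (-200) + 3/8 × 19600 + 1/8 × 5500 + 1/8 × (-1900) = -75 + 7350 + 687.5 − 237.5 = 7725
Policy B = 9/100 × 6700 + 3/10 × 7600 + 1/4 × 13200 + 9/25 × 15400 = 603 + 2280 + 3300 + 5544 = 11727

Policy B ($11,727)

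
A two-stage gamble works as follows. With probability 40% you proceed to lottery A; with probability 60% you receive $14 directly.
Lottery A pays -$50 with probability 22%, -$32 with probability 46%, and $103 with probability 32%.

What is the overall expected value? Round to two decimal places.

EV(A) = 0.22 × (-50) + 0.46 × (-32) + 0.32 × 103 = -11 − 14.72 + 32.96 = 7.24
Branch B: 14 (certain)
Overall = 0.4 × 7.24 + 0.6 × 14 = 2.896 + 8.4 = 11.296

$11.30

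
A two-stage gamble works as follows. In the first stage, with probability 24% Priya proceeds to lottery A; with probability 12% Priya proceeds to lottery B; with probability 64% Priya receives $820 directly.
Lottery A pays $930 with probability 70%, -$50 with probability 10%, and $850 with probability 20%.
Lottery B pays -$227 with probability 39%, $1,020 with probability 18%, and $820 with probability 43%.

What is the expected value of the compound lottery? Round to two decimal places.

$774.36

EV(A) = 0.7 × 930 + 0.1 × (-50) + 0.2 × 850 = 651 − 5 + 170 = 816
EV(B) = 0.39 × (-227) + 0.18 × 1020 + 0.43 × 820 = -88.53 + 183.6 + 352.6 = 447.67
Branch C: 820 (certain)
Overall = 0.24 × 816 + 0.12 × 447.67 + 0.64 × 820 = 195.84 + 53.7204 + 524.8 = 774.3604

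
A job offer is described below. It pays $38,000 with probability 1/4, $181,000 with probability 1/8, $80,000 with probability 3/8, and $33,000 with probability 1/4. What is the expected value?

EV = 1/4 × 38000 + 1/8 × 181000 + 3/8 × 80000 + 1/4 × 33000 = 9500 + 22625 + 30000 + 8250 = 70375

$70,375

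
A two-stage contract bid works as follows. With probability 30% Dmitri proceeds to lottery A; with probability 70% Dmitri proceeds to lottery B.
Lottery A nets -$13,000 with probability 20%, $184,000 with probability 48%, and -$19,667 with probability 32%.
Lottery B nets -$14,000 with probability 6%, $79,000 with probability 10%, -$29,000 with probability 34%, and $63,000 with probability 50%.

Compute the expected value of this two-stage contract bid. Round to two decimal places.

$43,917.97

EV(A) = 0.2 × (-13000) + 0.48 × 184000 + 0.32 × (-19667) = -2600 + 88320 − 6293.44 = 79426.56
EV(B) = 0.06 × (-14000) + 0.1 × 79000 + 0.34 × (-29000) + 0.5 × 63000 = -840 + 7900 − 9860 + 31500 = 28700
Overall = 0.3 × 79426.56 + 0.7 × 28700 = 23827.968 + 20090 = 43917.968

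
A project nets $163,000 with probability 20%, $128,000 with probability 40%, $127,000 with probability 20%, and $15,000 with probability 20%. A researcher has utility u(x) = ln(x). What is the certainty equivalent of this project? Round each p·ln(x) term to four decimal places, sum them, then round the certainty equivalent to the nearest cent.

$87,360.63

E[u] = 0.2·ln(163000) + 0.4·ln(128000) + 0.2·ln(127000) + 0.2·ln(15000) = 2.4003 + 4.7039 + 2.3504 + 1.9232 = 11.3778
CE = e^11.3778 ≈ 87360.63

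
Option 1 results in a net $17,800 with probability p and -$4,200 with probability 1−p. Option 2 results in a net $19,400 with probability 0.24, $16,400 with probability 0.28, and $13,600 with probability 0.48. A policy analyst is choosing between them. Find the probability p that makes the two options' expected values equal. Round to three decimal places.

EV(Option 2) = 0.24 × 19400 + 0.28 × 16400 + 0.48 × 13600 = 4656 + 4592 + 6528 = 15776
p·17800 + (1−p)·(-4200) = 15776
22000p − 4200 = 15776
p = (15776 + 4200) / 22000

p = 0.908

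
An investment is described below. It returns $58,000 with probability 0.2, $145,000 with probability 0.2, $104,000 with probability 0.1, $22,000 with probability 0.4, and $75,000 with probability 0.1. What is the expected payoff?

EV = 0.2 × 58000 + 0.2 × 145000 + 0.1 × 104000 + 0.4 × 22000 + 0.1 × 75000 = 11600 + 29000 + 10400 + 8800 + 7500 = 67300

$67,300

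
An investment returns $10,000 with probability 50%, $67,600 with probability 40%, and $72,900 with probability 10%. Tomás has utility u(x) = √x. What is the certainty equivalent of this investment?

E[u] = 0.5·√10000 + 0.4·√67600 + 0.1·√72900 = 0.5·100 + 0.4·260 + 0.1·270 = 181
CE = (181)² = 32761

$32,761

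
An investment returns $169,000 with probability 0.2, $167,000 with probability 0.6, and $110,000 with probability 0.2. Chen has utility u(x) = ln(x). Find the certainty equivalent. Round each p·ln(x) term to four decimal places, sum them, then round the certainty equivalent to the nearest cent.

E[u] = 0.2·ln(169000) + 0.6·ln(167000) + 0.2·ln(110000) = 2.4075 + 7.2154 + 2.3216 = 11.9445
CE = e^11.9445 ≈ 153967.99

$153,967.99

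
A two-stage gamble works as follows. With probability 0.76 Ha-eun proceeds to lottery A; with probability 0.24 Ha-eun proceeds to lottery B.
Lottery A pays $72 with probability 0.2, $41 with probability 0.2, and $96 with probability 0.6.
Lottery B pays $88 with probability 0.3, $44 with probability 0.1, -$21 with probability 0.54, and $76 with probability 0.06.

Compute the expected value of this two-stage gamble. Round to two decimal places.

EV(A) = 0.2 × 72 + 0.2 × 41 + 0.6 × 96 = 14.4 + 8.2 + 57.6 = 80.2
EV(B) = 0.3 × 88 + 0.1 × 44 + 0.54 × (-21) + 0.06 × 76 = 26.4 + 4.4 − 11.34 + 4.56 = 24.02
Overall = 0.76 × 80.2 + 0.24 × 24.02 = 60.952 + 5.7648 = 66.7168

$66.72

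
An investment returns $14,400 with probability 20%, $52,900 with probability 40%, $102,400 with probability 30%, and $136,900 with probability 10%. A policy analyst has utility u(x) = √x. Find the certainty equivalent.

$62,001

E[u] = 0.2·√14400 + 0.4·√52900 + 0.3·√102400 + 0.1·√136900 = 0.2·120 + 0.4·230 + 0.3·320 + 0.1·370 = 249
CE = (249)² = 62001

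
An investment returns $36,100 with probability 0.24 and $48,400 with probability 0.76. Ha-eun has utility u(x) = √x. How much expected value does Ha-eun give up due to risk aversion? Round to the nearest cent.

E[u] = 0.24·√36100 + 0.76·√48400 = 0.24·190 + 0.76·220 = 212.8
CE = (212.8)² = 45283.84
Risk premium = EV − CE = 45448 − 45283.84 = 164.16

$164.16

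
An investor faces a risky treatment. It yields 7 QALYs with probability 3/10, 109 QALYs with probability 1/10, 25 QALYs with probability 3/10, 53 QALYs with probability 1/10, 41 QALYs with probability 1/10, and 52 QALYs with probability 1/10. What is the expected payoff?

EV = 3/10 × 7 + 1/10 × 109 + 3/10 × 25 + 1/10 × 53 + 1/10 × 41 + 1/10 × 52 = 2.1 + 10.9 + 7.5 + 5.3 + 4.1 + 5.2 = 35.1

35.1 QALYs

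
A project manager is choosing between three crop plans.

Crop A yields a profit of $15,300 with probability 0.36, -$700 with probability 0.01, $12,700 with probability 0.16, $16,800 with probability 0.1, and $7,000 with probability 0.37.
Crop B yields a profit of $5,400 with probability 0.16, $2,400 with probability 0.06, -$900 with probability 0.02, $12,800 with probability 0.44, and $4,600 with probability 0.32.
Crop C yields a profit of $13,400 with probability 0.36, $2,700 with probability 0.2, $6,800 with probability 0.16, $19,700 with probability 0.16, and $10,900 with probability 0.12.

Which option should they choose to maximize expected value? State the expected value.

Crop A ($11,803)

Crop A = 0.36 × 15300 + 0.01 × (-700) + 0.16 × 12700 + 0.1 × 16800 + 0.37 × 7000 = 5508 − 7 + 2032 + 1680 + 2590 = 11803
Crop B = 0.16 × 5400 + 0.06 × 2400 + 0.02 × (-900) + 0.44 × 12800 + 0.32 × 4600 = 864 + 144 − 18 + 5632 + 1472 = 8094
Crop C = 0.36 × 13400 + 0.2 × 2700 + 0.16 × 6800 + 0.16 × 19700 + 0.12 × 10900 = 4824 + 540 + 1088 + 3152 + 1308 = 10912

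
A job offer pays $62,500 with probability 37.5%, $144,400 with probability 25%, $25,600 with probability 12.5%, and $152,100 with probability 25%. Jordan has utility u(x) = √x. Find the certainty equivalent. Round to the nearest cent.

$93,789.06

E[u] = 0.375·√62500 + 0.25·√144400 + 0.125·√25600 + 0.25·√152100 = 0.375·250 + 0.25·380 + 0.125·160 + 0.25·390 = 306.25
CE = (306.25)² = 93789.0625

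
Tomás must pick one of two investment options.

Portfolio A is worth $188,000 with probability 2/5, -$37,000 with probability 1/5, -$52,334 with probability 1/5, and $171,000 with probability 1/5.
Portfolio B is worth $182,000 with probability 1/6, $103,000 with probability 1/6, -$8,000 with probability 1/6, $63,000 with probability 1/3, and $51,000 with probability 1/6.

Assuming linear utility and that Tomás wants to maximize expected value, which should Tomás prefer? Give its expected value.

Portfolio A = 2/5 × 188000 + 1/5 × (-37000) + 1/5 × (-52334) + 1/5 × 171000 = 75200 − 7400 − 10466.8 + 34200 = 91533.2
Portfolio B = 1/6 × 182000 + 1/6 × 103000 + 1/6 × (-8000) + 1/3 × 63000 + 1/6 × 51000 = 30333.3333 + 17166.6667 − 1333.3333 + 21000 + 8500 = 75666.6667

Portfolio A ($91,533.20)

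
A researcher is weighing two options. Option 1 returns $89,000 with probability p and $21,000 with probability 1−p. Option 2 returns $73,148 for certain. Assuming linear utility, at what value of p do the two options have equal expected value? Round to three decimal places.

p = 0.767

p·89000 + (1−p)·21000 = 73148
68000p + 21000 = 73148
p = (73148 − 21000) / 68000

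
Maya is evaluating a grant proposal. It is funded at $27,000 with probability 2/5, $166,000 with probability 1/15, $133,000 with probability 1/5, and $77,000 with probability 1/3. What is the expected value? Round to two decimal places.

EV = 2/5 × 27000 + 1/15 × 166000 + 1/5 × 133000 + 1/3 × 77000 = 10800 + 11066.6667 + 26600 + 25666.6667 = 74133.3333

$74,133.33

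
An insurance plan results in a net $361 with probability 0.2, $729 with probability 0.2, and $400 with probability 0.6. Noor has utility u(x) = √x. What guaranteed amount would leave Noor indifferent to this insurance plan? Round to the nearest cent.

E[u] = 0.2·√361 + 0.2·√729 + 0.6·√400 = 0.2·19 + 0.2·27 + 0.6·20 = 21.2
CE = (21.2)² = 449.44

$449.44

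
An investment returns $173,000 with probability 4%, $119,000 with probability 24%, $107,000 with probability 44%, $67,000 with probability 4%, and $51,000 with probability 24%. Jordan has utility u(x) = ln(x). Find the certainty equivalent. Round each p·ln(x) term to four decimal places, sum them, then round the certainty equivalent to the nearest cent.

E[u] = 0.04·ln(173000) + 0.24·ln(119000) + 0.44·ln(107000) + 0.04·ln(67000) + 0.24·ln(51000) = 0.4824 + 2.8049 + 5.0955 + 0.4445 + 2.6015 = 11.4288
CE = e^11.4288 ≈ 91931.59

$91,931.59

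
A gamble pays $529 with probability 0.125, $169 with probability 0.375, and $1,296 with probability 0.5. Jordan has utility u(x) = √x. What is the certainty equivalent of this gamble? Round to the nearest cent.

E[u] = 0.125·√529 + 0.375·√169 + 0.5·√1296 = 0.125·23 + 0.375·13 + 0.5·36 = 25.75
CE = (25.75)² = 663.0625

$663.06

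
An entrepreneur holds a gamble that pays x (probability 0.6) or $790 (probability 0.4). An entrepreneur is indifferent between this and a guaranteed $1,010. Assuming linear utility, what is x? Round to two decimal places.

x = $1,156.67

0.6·x + 0.4·790 = 1010
0.6·x = 1010 − 316 = 694
x = 694 / 0.6 = 1156.6667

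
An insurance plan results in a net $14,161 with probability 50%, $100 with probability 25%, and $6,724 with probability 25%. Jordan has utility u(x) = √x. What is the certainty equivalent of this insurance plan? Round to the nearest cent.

$6,806.25

E[u] = 0.5·√14161 + 0.25·√100 + 0.25·√6724 = 0.5·119 + 0.25·10 + 0.25·82 = 82.5
CE = (82.5)² = 6806.25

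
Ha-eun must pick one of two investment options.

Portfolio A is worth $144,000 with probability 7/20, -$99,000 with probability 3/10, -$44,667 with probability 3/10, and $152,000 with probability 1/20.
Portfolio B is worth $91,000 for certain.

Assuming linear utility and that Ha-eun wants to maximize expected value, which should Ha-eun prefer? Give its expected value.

Portfolio A = 7/20 × 144000 + 3/10 × (-99000) + 3/10 × (-44667) + 1/20 × 152000 = 50400 − 29700 − 13400.1 + 7600 = 14899.9
Portfolio B: 91000 (certain)

Portfolio B ($91,000)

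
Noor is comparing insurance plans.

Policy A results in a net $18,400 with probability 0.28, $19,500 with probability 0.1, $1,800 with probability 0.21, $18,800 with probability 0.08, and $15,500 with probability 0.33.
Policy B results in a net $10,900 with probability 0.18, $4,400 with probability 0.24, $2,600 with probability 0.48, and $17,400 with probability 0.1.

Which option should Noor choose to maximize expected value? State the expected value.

Policy A ($14,099)

Policy A = 0.28 × 18400 + 0.1 × 19500 + 0.21 × 1800 + 0.08 × 18800 + 0.33 × 15500 = 5152 + 1950 + 378 + 1504 + 5115 = 14099
Policy B = 0.18 × 10900 + 0.24 × 4400 + 0.48 × 2600 + 0.1 × 17400 = 1962 + 1056 + 1248 + 1740 = 6006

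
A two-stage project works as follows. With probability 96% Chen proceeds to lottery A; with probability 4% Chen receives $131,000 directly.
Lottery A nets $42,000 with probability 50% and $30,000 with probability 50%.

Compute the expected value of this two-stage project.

$39,800

EV(A) = 0.5 × 42000 + 0.5 × 30000 = 21000 + 15000 = 36000
Branch B: 131000 (certain)
Overall = 0.96 × 36000 + 0.04 × 131000 = 34560 + 5240 = 39800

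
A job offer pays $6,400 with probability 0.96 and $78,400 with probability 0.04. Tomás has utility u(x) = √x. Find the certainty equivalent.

$7,744

E[u] = 0.96·√6400 + 0.04·√78400 = 0.96·80 + 0.04·280 = 88
CE = (88)² = 7744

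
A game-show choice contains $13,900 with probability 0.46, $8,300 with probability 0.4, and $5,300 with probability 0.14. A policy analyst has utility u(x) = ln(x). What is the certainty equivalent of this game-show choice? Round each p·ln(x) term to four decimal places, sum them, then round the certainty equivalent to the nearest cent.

E[u] = 0.46·ln(13900) + 0.4·ln(8300) + 0.14·ln(5300) = 4.3882 + 3.6096 + 1.2006 = 9.1984
CE = e^9.1984 ≈ 9881.31

$9,881.31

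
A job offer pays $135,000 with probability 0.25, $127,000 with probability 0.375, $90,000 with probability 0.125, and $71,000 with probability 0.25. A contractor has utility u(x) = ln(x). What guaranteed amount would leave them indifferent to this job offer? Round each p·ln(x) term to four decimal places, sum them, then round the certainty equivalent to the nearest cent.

$106,809.27

E[u] = 0.25·ln(135000) + 0.375·ln(127000) + 0.125·ln(90000) + 0.25·ln(71000) = 2.9533 + 4.4070 + 1.4259 + 2.7926 = 11.5788
CE = e^11.5788 ≈ 106809.27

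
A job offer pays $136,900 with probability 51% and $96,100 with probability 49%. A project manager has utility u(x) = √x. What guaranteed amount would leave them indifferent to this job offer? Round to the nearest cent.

E[u] = 0.51·√136900 + 0.49·√96100 = 0.51·370 + 0.49·310 = 340.6
CE = (340.6)² = 116008.36

$116,008.36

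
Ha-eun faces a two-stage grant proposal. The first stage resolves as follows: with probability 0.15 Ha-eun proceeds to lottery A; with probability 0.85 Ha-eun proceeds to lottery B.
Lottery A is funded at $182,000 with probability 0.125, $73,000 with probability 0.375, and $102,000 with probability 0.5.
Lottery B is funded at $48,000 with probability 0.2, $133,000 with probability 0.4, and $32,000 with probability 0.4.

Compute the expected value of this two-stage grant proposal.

$79,428.75

EV(A) = 0.125 × 182000 + 0.375 × 73000 + 0.5 × 102000 = 22750 + 27375 + 51000 = 101125
EV(B) = 0.2 × 48000 + 0.4 × 133000 + 0.4 × 32000 = 9600 + 53200 + 12800 = 75600
Overall = 0.15 × 101125 + 0.85 × 75600 = 15168.75 + 64260 = 79428.75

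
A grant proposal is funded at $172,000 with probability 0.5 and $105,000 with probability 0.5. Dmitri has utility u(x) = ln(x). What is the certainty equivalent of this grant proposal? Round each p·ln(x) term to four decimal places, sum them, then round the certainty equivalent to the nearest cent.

E[u] = 0.5·ln(172000) + 0.5·ln(105000) = 6.0276 + 5.7809 = 11.8085
CE = e^11.8085 ≈ 134389.83

$134,389.83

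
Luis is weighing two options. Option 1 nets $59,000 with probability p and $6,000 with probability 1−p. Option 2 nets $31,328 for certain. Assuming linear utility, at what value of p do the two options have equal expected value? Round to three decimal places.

p·59000 + (1−p)·6000 = 31328
53000p + 6000 = 31328
p = (31328 − 6000) / 53000

p = 0.478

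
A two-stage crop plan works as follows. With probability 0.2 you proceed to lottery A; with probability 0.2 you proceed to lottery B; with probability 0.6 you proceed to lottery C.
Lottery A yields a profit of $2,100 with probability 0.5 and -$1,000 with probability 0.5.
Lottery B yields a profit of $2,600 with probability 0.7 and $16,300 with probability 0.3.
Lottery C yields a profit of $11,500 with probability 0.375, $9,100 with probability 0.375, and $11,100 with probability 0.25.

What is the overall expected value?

EV(A) = 0.5 × 2100 + 0.5 × (-1000) = 1050 − 500 = 550
EV(B) = 0.7 × 2600 + 0.3 × 16300 = 1820 + 4890 = 6710
EV(C) = 0.375 × 11500 + 0.375 × 9100 + 0.25 × 11100 = 4312.5 + 3412.5 + 2775 = 10500
Overall = 0.2 × 550 + 0.2 × 6710 + 0.6 × 10500 = 110 + 1342 + 6300 = 7752

$7,752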